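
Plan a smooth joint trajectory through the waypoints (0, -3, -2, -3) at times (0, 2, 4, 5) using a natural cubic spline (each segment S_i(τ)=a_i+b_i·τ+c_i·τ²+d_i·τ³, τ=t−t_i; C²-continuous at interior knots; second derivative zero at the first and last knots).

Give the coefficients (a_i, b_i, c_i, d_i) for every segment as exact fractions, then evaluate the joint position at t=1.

Δ: Δ0=-3/2, Δ1=1/2, Δ2=-1
row 1: diag=8, rhs=12; c'=1/4, d'=3/2
row 2: denom=6−2·1/4=11/2; d'=(-9−2·3/2)/(11/2)=-24/11
back: M2=-24/11
back: M1=3/2−1/4·-24/11=45/22
M: M0=0, M1=45/22, M2=-24/11, M3=0
seg 0: a=0, c=M0/2=0, d=(M1−M0)/(6·2)=15/88, b=Δ0−h0·(2M0+M1)/6=-24/11
seg 1: a=-3, c=M1/2=45/44, d=(M2−M1)/(6·2)=-31/88, b=Δ1−h1·(2M1+M2)/6=-3/22
seg 2: a=-2, c=M2/2=-12/11, d=(M3−M2)/(6·1)=4/11, b=Δ2−h2·(2M2+M3)/6=-3/11
t_q=1 → seg 0, τ=1; S=0+-24/11·τ+0·τ²+15/88·τ³=-177/88

  seg 0: a=0 b=-24/11 c=0 d=15/88
  seg 1: a=-3 b=-3/22 c=45/44 d=-31/88
  seg 2: a=-2 b=-3/11 c=-12/11 d=4/11
S(1) = -177/88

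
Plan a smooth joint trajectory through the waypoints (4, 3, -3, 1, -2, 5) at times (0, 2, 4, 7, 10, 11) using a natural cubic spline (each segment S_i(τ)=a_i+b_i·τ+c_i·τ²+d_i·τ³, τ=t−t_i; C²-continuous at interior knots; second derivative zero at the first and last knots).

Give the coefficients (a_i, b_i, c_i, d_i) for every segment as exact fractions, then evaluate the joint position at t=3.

Δ: Δ0=-1/2, Δ1=-3, Δ2=4/3, Δ3=-1, Δ4=7
row 1: diag=8, rhs=-15; c'=1/4, d'=-15/8
row 2: denom=10−2·1/4=19/2; d'=(26−2·-15/8)/(19/2)=119/38
row 3: denom=12−3·6/19=210/19; d'=(-14−3·119/38)/(210/19)=-127/60
row 4: denom=8−3·19/70=503/70; d'=(48−3·-127/60)/(503/70)=7609/1006
back: M4=7609/1006
back: M3=-127/60−19/70·7609/1006=-6292/1509
back: M2=119/38−6/19·-6292/1509=4475/1006
back: M1=-15/8−1/4·4475/1006=-3005/1006
M: M0=0, M1=-3005/1006, M2=4475/1006, M3=-6292/1509, M4=7609/1006, M5=0
seg 0: a=4, c=M0/2=0, d=(M1−M0)/(6·2)=-3005/12072, b=Δ0−h0·(2M0+M1)/6=748/1509
seg 1: a=3, c=M1/2=-3005/2012, d=(M2−M1)/(6·2)=935/1509, b=Δ1−h1·(2M1+M2)/6=-7519/3018
seg 2: a=-3, c=M2/2=4475/2012, d=(M3−M2)/(6·3)=-26009/54324, b=Δ2−h2·(2M2+M3)/6=-3109/3018
seg 3: a=1, c=M3/2=-3146/1509, d=(M4−M3)/(6·3)=35411/54324, b=Δ3−h3·(2M3+M4)/6=-3695/6036
seg 4: a=-2, c=M4/2=7609/2012, d=(M5−M4)/(6·1)=-7609/6036, b=Δ4−h4·(2M4+M5)/6=13517/3018
t_q=3 → seg 1, τ=1; S=3+-7519/3018·τ+-3005/2012·τ²+935/1509·τ³=-735/2012

  seg 0: a=4 b=748/1509 c=0 d=-3005/12072
  seg 1: a=3 b=-7519/3018 c=-3005/2012 d=935/1509
  seg 2: a=-3 b=-3109/3018 c=4475/2012 d=-26009/54324
  seg 3: a=1 b=-3695/6036 c=-3146/1509 d=35411/54324
  seg 4: a=-2 b=13517/3018 c=7609/2012 d=-7609/6036
S(3) = -735/2012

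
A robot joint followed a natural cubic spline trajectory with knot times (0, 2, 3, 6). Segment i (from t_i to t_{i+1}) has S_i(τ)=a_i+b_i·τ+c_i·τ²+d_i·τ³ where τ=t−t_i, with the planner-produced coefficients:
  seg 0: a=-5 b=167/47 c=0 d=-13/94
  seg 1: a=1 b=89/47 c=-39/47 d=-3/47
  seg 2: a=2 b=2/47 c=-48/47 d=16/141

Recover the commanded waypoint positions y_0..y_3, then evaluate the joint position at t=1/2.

y_0=-5 y_1=1 y_2=2 y_3=-4
S(1/2) = -2437/752

y_0 = S_0(0) = a_0 = -5
y_1 = S_1(0) = a_1 = 1
y_2 = S_2(0) = a_2 = 2
y_3 = S_2(3) = -4
t_q=1/2 is in segment 0 (τ=1/2); S_0(τ)=-2437/752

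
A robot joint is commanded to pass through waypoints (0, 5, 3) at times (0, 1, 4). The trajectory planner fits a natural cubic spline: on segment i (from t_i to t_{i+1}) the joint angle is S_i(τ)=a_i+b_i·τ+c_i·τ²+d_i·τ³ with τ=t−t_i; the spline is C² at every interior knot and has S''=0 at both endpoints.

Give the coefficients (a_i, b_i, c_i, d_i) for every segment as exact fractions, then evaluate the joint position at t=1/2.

  seg 0: a=0 b=137/24 c=0 d=-17/24
  seg 1: a=5 b=43/12 c=-17/8 d=17/72
S(1/2) = 177/64

Δ: Δ0=5, Δ1=-2/3
row 1: diag=8, rhs=-34; c'=3/8, d'=-17/4
back: M1=-17/4
M: M0=0, M1=-17/4, M2=0
seg 0: a=0, c=M0/2=0, d=(M1−M0)/(6·1)=-17/24, b=Δ0−h0·(2M0+M1)/6=137/24
seg 1: a=5, c=M1/2=-17/8, d=(M2−M1)/(6·3)=17/72, b=Δ1−h1·(2M1+M2)/6=43/12
t_q=1/2 → seg 0, τ=1/2; S=0+137/24·τ+0·τ²+-17/24·τ³=177/64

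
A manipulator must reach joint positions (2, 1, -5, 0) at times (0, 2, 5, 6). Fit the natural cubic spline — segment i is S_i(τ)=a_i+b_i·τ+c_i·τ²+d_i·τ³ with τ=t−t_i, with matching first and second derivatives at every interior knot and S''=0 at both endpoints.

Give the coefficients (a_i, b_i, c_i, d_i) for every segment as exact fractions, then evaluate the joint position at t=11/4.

Δ: Δ0=-1/2, Δ1=-2, Δ2=5
row 1: diag=10, rhs=-9; c'=3/10, d'=-9/10
row 2: denom=8−3·3/10=71/10; d'=(42−3·-9/10)/(71/10)=447/71
back: M2=447/71
back: M1=-9/10−3/10·447/71=-198/71
M: M0=0, M1=-198/71, M2=447/71, M3=0
seg 0: a=2, c=M0/2=0, d=(M1−M0)/(6·2)=-33/142, b=Δ0−h0·(2M0+M1)/6=61/142
seg 1: a=1, c=M1/2=-99/71, d=(M2−M1)/(6·3)=215/426, b=Δ1−h1·(2M1+M2)/6=-335/142
seg 2: a=-5, c=M2/2=447/142, d=(M3−M2)/(6·1)=-149/142, b=Δ2−h2·(2M2+M3)/6=206/71
t_q=11/4 → seg 1, τ=3/4; S=1+-335/142·τ+-99/71·τ²+215/426·τ³=-12185/9088

  seg 0: a=2 b=61/142 c=0 d=-33/142
  seg 1: a=1 b=-335/142 c=-99/71 d=215/426
  seg 2: a=-5 b=206/71 c=447/142 d=-149/142
S(11/4) = -12185/9088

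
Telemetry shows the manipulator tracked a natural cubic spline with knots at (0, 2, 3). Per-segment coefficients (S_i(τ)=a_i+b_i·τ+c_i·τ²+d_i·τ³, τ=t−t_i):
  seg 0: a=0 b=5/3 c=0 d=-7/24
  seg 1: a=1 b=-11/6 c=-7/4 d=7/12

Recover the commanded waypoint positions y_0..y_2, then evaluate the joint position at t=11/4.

y_0 = S_0(0) = a_0 = 0
y_1 = S_1(0) = a_1 = 1
y_2 = S_1(1) = -2
t_q=11/4 is in segment 1 (τ=3/4); S_1(τ)=-285/256

y_0=0 y_1=1 y_2=-2
S(11/4) = -285/256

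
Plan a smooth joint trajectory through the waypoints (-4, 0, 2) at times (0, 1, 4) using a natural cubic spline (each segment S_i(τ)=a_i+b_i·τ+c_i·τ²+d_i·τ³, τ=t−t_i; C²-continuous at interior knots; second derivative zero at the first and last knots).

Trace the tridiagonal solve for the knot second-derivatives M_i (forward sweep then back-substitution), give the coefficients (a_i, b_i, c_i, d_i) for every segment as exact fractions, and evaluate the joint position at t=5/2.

  seg 0: a=-4 b=53/12 c=0 d=-5/12
  seg 1: a=0 b=19/6 c=-5/4 d=5/36
S(5/2) = 77/32

Δ: Δ0=4, Δ1=2/3
row 1: diag=8, rhs=-20; c'=3/8, d'=-5/2
back: M1=-5/2
M: M0=0, M1=-5/2, M2=0
seg 0: a=-4, c=M0/2=0, d=(M1−M0)/(6·1)=-5/12, b=Δ0−h0·(2M0+M1)/6=53/12
seg 1: a=0, c=M1/2=-5/4, d=(M2−M1)/(6·3)=5/36, b=Δ1−h1·(2M1+M2)/6=19/6
t_q=5/2 → seg 1, τ=3/2; S=0+19/6·τ+-5/4·τ²+5/36·τ³=77/32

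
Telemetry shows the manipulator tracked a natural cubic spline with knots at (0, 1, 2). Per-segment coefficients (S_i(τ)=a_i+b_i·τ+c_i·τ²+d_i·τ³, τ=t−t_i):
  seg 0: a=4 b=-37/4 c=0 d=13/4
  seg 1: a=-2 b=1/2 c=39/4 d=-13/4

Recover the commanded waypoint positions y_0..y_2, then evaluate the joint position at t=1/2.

y_0=4 y_1=-2 y_2=5
S(1/2) = -7/32

y_0 = S_0(0) = a_0 = 4
y_1 = S_1(0) = a_1 = -2
y_2 = S_1(1) = 5
t_q=1/2 is in segment 0 (τ=1/2); S_0(τ)=-7/32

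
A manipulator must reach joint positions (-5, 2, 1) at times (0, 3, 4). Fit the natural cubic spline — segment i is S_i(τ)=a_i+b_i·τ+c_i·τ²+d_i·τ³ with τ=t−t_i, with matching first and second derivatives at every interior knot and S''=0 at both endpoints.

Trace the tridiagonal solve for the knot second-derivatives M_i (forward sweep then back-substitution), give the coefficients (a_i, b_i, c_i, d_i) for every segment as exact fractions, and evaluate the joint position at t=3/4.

  seg 0: a=-5 b=43/12 c=0 d=-5/36
  seg 1: a=2 b=-1/6 c=-5/4 d=5/12
S(3/4) = -607/256

Δ: Δ0=7/3, Δ1=-1
row 1: diag=8, rhs=-20; c'=1/8, d'=-5/2
back: M1=-5/2
M: M0=0, M1=-5/2, M2=0
seg 0: a=-5, c=M0/2=0, d=(M1−M0)/(6·3)=-5/36, b=Δ0−h0·(2M0+M1)/6=43/12
seg 1: a=2, c=M1/2=-5/4, d=(M2−M1)/(6·1)=5/12, b=Δ1−h1·(2M1+M2)/6=-1/6
t_q=3/4 → seg 0, τ=3/4; S=-5+43/12·τ+0·τ²+-5/36·τ³=-607/256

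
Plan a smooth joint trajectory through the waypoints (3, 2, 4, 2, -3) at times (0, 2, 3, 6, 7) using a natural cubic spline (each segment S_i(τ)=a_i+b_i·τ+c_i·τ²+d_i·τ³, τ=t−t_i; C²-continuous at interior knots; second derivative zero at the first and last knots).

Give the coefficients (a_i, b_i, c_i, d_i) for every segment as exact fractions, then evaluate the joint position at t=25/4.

Δ: Δ0=-1/2, Δ1=2, Δ2=-2/3, Δ3=-5
row 1: diag=6, rhs=15; c'=1/6, d'=5/2
row 2: denom=8−1·1/6=47/6; d'=(-16−1·5/2)/(47/6)=-111/47
row 3: denom=8−3·18/47=322/47; d'=(-26−3·-111/47)/(322/47)=-127/46
back: M3=-127/46
back: M2=-111/47−18/47·-127/46=-30/23
back: M1=5/2−1/6·-30/23=125/46
M: M0=0, M1=125/46, M2=-30/23, M3=-127/46, M4=0
seg 0: a=3, c=M0/2=0, d=(M1−M0)/(6·2)=125/552, b=Δ0−h0·(2M0+M1)/6=-97/69
seg 1: a=2, c=M1/2=125/92, d=(M2−M1)/(6·1)=-185/276, b=Δ1−h1·(2M1+M2)/6=181/138
seg 2: a=4, c=M2/2=-15/23, d=(M3−M2)/(6·3)=-67/828, b=Δ2−h2·(2M2+M3)/6=557/276
seg 3: a=2, c=M3/2=-127/92, d=(M4−M3)/(6·1)=127/276, b=Δ3−h3·(2M3+M4)/6=-563/138
t_q=25/4 → seg 3, τ=1/4; S=2+-563/138·τ+-127/92·τ²+127/276·τ³=5305/5888

  seg 0: a=3 b=-97/69 c=0 d=125/552
  seg 1: a=2 b=181/138 c=125/92 d=-185/276
  seg 2: a=4 b=557/276 c=-15/23 d=-67/828
  seg 3: a=2 b=-563/138 c=-127/92 d=127/276
S(25/4) = 5305/5888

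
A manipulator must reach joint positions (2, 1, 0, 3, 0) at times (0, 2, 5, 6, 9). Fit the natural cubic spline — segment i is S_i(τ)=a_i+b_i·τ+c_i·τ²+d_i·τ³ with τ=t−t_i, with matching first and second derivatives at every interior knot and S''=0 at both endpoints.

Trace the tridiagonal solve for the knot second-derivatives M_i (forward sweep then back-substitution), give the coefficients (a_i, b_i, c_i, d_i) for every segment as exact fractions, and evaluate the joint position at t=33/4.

Δ: Δ0=-1/2, Δ1=-1/3, Δ2=3, Δ3=-1
row 1: diag=10, rhs=1; c'=3/10, d'=1/10
row 2: denom=8−3·3/10=71/10; d'=(20−3·1/10)/(71/10)=197/71
row 3: denom=8−1·10/71=558/71; d'=(-24−1·197/71)/(558/71)=-1901/558
back: M3=-1901/558
back: M2=197/71−10/71·-1901/558=908/279
back: M1=1/10−3/10·908/279=-163/186
M: M0=0, M1=-163/186, M2=908/279, M3=-1901/558, M4=0
seg 0: a=2, c=M0/2=0, d=(M1−M0)/(6·2)=-163/2232, b=Δ0−h0·(2M0+M1)/6=-58/279
seg 1: a=1, c=M1/2=-163/372, d=(M2−M1)/(6·3)=2305/10044, b=Δ1−h1·(2M1+M2)/6=-605/558
seg 2: a=0, c=M2/2=454/279, d=(M3−M2)/(6·1)=-413/372, b=Δ2−h2·(2M2+M3)/6=2771/1116
seg 3: a=3, c=M3/2=-1901/1116, d=(M4−M3)/(6·3)=1901/10044, b=Δ3−h3·(2M3+M4)/6=1343/558
t_q=33/4 → seg 3, τ=9/4; S=3+1343/558·τ+-1901/1116·τ²+1901/10044·τ³=15457/7936

  seg 0: a=2 b=-58/279 c=0 d=-163/2232
  seg 1: a=1 b=-605/558 c=-163/372 d=2305/10044
  seg 2: a=0 b=2771/1116 c=454/279 d=-413/372
  seg 3: a=3 b=1343/558 c=-1901/1116 d=1901/10044
S(33/4) = 15457/7936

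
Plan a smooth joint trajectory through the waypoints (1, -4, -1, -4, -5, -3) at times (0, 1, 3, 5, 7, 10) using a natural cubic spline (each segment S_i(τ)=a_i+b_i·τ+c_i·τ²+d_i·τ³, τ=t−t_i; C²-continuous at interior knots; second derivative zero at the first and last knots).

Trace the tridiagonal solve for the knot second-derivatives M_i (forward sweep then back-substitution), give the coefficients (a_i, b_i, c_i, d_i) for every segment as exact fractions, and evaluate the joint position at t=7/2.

  seg 0: a=1 b=-7387/1164 c=0 d=1567/1164
  seg 1: a=-4 b=-1343/582 c=1567/388 d=-2485/2328
  seg 2: a=-1 b=302/291 c=-459/194 d=1277/2328
  seg 3: a=-4 b=-1073/582 c=359/388 d=-295/2328
  seg 4: a=-5 b=98/291 c=16/97 d=-16/873
S(7/2) = -6233/6208

Δ: Δ0=-5, Δ1=3/2, Δ2=-3/2, Δ3=-1/2, Δ4=2/3
row 1: diag=6, rhs=39; c'=1/3, d'=13/2
row 2: denom=8−2·1/3=22/3; d'=(-18−2·13/2)/(22/3)=-93/22
row 3: denom=8−2·3/11=82/11; d'=(6−2·-93/22)/(82/11)=159/82
row 4: denom=10−2·11/41=388/41; d'=(7−2·159/82)/(388/41)=32/97
back: M4=32/97
back: M3=159/82−11/41·32/97=359/194
back: M2=-93/22−3/11·359/194=-459/97
back: M1=13/2−1/3·-459/97=1567/194
M: M0=0, M1=1567/194, M2=-459/97, M3=359/194, M4=32/97, M5=0
seg 0: a=1, c=M0/2=0, d=(M1−M0)/(6·1)=1567/1164, b=Δ0−h0·(2M0+M1)/6=-7387/1164
seg 1: a=-4, c=M1/2=1567/388, d=(M2−M1)/(6·2)=-2485/2328, b=Δ1−h1·(2M1+M2)/6=-1343/582
seg 2: a=-1, c=M2/2=-459/194, d=(M3−M2)/(6·2)=1277/2328, b=Δ2−h2·(2M2+M3)/6=302/291
seg 3: a=-4, c=M3/2=359/388, d=(M4−M3)/(6·2)=-295/2328, b=Δ3−h3·(2M3+M4)/6=-1073/582
seg 4: a=-5, c=M4/2=16/97, d=(M5−M4)/(6·3)=-16/873, b=Δ4−h4·(2M4+M5)/6=98/291
t_q=7/2 → seg 2, τ=1/2; S=-1+302/291·τ+-459/194·τ²+1277/2328·τ³=-6233/6208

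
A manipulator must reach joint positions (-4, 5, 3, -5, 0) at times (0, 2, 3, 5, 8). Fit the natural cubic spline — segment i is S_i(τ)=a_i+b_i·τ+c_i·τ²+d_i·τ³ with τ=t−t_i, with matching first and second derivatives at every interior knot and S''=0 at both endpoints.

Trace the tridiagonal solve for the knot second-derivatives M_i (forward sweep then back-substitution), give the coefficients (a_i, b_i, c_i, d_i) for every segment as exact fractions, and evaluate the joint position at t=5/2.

Δ: Δ0=9/2, Δ1=-2, Δ2=-4, Δ3=5/3
row 1: diag=6, rhs=-39; c'=1/6, d'=-13/2
row 2: denom=6−1·1/6=35/6; d'=(-12−1·-13/2)/(35/6)=-33/35
row 3: denom=10−2·12/35=326/35; d'=(34−2·-33/35)/(326/35)=628/163
back: M3=628/163
back: M2=-33/35−12/35·628/163=-369/163
back: M1=-13/2−1/6·-369/163=-998/163
M: M0=0, M1=-998/163, M2=-369/163, M3=628/163, M4=0
seg 0: a=-4, c=M0/2=0, d=(M1−M0)/(6·2)=-499/978, b=Δ0−h0·(2M0+M1)/6=6397/978
seg 1: a=5, c=M1/2=-499/163, d=(M2−M1)/(6·1)=629/978, b=Δ1−h1·(2M1+M2)/6=409/978
seg 2: a=3, c=M2/2=-369/326, d=(M3−M2)/(6·2)=997/1956, b=Δ2−h2·(2M2+M3)/6=-1846/489
seg 3: a=-5, c=M3/2=314/163, d=(M4−M3)/(6·3)=-314/1467, b=Δ3−h3·(2M3+M4)/6=-1069/489
t_q=5/2 → seg 1, τ=1/2; S=5+409/978·τ+-499/163·τ²+629/978·τ³=11799/2608

  seg 0: a=-4 b=6397/978 c=0 d=-499/978
  seg 1: a=5 b=409/978 c=-499/163 d=629/978
  seg 2: a=3 b=-1846/489 c=-369/326 d=997/1956
  seg 3: a=-5 b=-1069/489 c=314/163 d=-314/1467
S(5/2) = 11799/2608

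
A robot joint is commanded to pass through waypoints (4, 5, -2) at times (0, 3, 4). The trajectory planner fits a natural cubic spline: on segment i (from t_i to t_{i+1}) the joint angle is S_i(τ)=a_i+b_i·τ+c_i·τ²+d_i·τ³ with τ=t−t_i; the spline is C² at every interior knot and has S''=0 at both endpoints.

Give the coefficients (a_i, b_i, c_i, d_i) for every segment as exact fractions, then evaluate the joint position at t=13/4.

  seg 0: a=4 b=37/12 c=0 d=-11/36
  seg 1: a=5 b=-31/6 c=-11/4 d=11/12
S(13/4) = 909/256

Δ: Δ0=1/3, Δ1=-7
row 1: diag=8, rhs=-44; c'=1/8, d'=-11/2
back: M1=-11/2
M: M0=0, M1=-11/2, M2=0
seg 0: a=4, c=M0/2=0, d=(M1−M0)/(6·3)=-11/36, b=Δ0−h0·(2M0+M1)/6=37/12
seg 1: a=5, c=M1/2=-11/4, d=(M2−M1)/(6·1)=11/12, b=Δ1−h1·(2M1+M2)/6=-31/6
t_q=13/4 → seg 1, τ=1/4; S=5+-31/6·τ+-11/4·τ²+11/12·τ³=909/256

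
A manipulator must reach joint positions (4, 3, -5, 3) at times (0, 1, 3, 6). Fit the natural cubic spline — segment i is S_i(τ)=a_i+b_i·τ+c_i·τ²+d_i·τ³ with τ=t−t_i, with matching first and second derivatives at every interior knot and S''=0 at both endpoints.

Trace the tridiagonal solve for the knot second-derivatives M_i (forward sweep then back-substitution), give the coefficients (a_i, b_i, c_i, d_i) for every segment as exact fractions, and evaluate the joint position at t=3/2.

Δ: Δ0=-1, Δ1=-4, Δ2=8/3
row 1: diag=6, rhs=-18; c'=1/3, d'=-3
row 2: denom=10−2·1/3=28/3; d'=(40−2·-3)/(28/3)=69/14
back: M2=69/14
back: M1=-3−1/3·69/14=-65/14
M: M0=0, M1=-65/14, M2=69/14, M3=0
seg 0: a=4, c=M0/2=0, d=(M1−M0)/(6·1)=-65/84, b=Δ0−h0·(2M0+M1)/6=-19/84
seg 1: a=3, c=M1/2=-65/28, d=(M2−M1)/(6·2)=67/84, b=Δ1−h1·(2M1+M2)/6=-107/42
seg 2: a=-5, c=M2/2=69/28, d=(M3−M2)/(6·3)=-23/84, b=Δ2−h2·(2M2+M3)/6=-95/42
t_q=3/2 → seg 1, τ=1/2; S=3+-107/42·τ+-65/28·τ²+67/84·τ³=279/224

  seg 0: a=4 b=-19/84 c=0 d=-65/84
  seg 1: a=3 b=-107/42 c=-65/28 d=67/84
  seg 2: a=-5 b=-95/42 c=69/28 d=-23/84
S(3/2) = 279/224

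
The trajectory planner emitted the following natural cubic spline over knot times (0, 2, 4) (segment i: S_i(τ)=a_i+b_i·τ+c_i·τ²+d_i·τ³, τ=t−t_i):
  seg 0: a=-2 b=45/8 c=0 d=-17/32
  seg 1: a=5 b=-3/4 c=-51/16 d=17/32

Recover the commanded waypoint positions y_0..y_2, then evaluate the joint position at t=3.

y_0 = S_0(0) = a_0 = -2
y_1 = S_1(0) = a_1 = 5
y_2 = S_1(2) = -5
t_q=3 is in segment 1 (τ=1); S_1(τ)=51/32

y_0=-2 y_1=5 y_2=-5
S(3) = 51/32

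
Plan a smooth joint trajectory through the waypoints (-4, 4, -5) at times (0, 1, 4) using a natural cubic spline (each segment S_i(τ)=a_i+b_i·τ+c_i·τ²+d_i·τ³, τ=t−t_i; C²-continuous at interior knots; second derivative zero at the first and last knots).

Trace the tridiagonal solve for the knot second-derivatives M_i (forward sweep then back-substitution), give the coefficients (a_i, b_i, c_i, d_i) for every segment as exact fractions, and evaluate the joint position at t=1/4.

  seg 0: a=-4 b=75/8 c=0 d=-11/8
  seg 1: a=4 b=21/4 c=-33/8 d=11/24
S(1/4) = -859/512

Δ: Δ0=8, Δ1=-3
row 1: diag=8, rhs=-66; c'=3/8, d'=-33/4
back: M1=-33/4
M: M0=0, M1=-33/4, M2=0
seg 0: a=-4, c=M0/2=0, d=(M1−M0)/(6·1)=-11/8, b=Δ0−h0·(2M0+M1)/6=75/8
seg 1: a=4, c=M1/2=-33/8, d=(M2−M1)/(6·3)=11/24, b=Δ1−h1·(2M1+M2)/6=21/4
t_q=1/4 → seg 0, τ=1/4; S=-4+75/8·τ+0·τ²+-11/8·τ³=-859/512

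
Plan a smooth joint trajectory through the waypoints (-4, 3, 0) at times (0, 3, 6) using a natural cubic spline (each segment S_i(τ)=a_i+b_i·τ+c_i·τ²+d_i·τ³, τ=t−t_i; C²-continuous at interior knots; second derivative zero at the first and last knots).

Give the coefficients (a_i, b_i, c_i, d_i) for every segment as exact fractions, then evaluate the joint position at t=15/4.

  seg 0: a=-4 b=19/6 c=0 d=-5/54
  seg 1: a=3 b=2/3 c=-5/6 d=5/54
S(15/4) = 393/128

Δ: Δ0=7/3, Δ1=-1
row 1: diag=12, rhs=-20; c'=1/4, d'=-5/3
back: M1=-5/3
M: M0=0, M1=-5/3, M2=0
seg 0: a=-4, c=M0/2=0, d=(M1−M0)/(6·3)=-5/54, b=Δ0−h0·(2M0+M1)/6=19/6
seg 1: a=3, c=M1/2=-5/6, d=(M2−M1)/(6·3)=5/54, b=Δ1−h1·(2M1+M2)/6=2/3
t_q=15/4 → seg 1, τ=3/4; S=3+2/3·τ+-5/6·τ²+5/54·τ³=393/128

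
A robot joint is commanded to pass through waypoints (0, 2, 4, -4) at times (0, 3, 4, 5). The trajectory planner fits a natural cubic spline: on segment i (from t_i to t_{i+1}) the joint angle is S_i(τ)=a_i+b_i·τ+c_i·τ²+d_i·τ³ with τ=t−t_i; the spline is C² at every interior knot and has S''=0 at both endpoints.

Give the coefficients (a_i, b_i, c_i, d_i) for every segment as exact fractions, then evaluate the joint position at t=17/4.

Δ: Δ0=2/3, Δ1=2, Δ2=-8
row 1: diag=8, rhs=8; c'=1/8, d'=1
row 2: denom=4−1·1/8=31/8; d'=(-60−1·1)/(31/8)=-488/31
back: M2=-488/31
back: M1=1−1/8·-488/31=92/31
M: M0=0, M1=92/31, M2=-488/31, M3=0
seg 0: a=0, c=M0/2=0, d=(M1−M0)/(6·3)=46/279, b=Δ0−h0·(2M0+M1)/6=-76/93
seg 1: a=2, c=M1/2=46/31, d=(M2−M1)/(6·1)=-290/93, b=Δ1−h1·(2M1+M2)/6=338/93
seg 2: a=4, c=M2/2=-244/31, d=(M3−M2)/(6·1)=244/93, b=Δ2−h2·(2M2+M3)/6=-256/93
t_q=17/4 → seg 2, τ=1/4; S=4+-256/93·τ+-244/31·τ²+244/93·τ³=1419/496

  seg 0: a=0 b=-76/93 c=0 d=46/279
  seg 1: a=2 b=338/93 c=46/31 d=-290/93
  seg 2: a=4 b=-256/93 c=-244/31 d=244/93
S(17/4) = 1419/496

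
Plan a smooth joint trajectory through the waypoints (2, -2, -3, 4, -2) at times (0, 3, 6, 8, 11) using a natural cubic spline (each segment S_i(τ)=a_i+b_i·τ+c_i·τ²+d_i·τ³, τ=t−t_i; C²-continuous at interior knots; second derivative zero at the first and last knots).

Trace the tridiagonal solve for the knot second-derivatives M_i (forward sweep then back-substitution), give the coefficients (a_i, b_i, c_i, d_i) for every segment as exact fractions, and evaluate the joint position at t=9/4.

Δ: Δ0=-4/3, Δ1=-1/3, Δ2=7/2, Δ3=-2
row 1: diag=12, rhs=6; c'=1/4, d'=1/2
row 2: denom=10−3·1/4=37/4; d'=(23−3·1/2)/(37/4)=86/37
row 3: denom=10−2·8/37=354/37; d'=(-33−2·86/37)/(354/37)=-1393/354
back: M3=-1393/354
back: M2=86/37−8/37·-1393/354=562/177
back: M1=1/2−1/4·562/177=-52/177
M: M0=0, M1=-52/177, M2=562/177, M3=-1393/354, M4=0
seg 0: a=2, c=M0/2=0, d=(M1−M0)/(6·3)=-26/1593, b=Δ0−h0·(2M0+M1)/6=-70/59
seg 1: a=-2, c=M1/2=-26/177, d=(M2−M1)/(6·3)=307/1593, b=Δ1−h1·(2M1+M2)/6=-96/59
seg 2: a=-3, c=M2/2=281/177, d=(M3−M2)/(6·2)=-839/1416, b=Δ2−h2·(2M2+M3)/6=159/59
seg 3: a=4, c=M3/2=-1393/708, d=(M4−M3)/(6·3)=1393/6372, b=Δ3−h3·(2M3+M4)/6=685/354
t_q=9/4 → seg 0, τ=9/4; S=2+-70/59·τ+0·τ²+-26/1593·τ³=-1615/1888

  seg 0: a=2 b=-70/59 c=0 d=-26/1593
  seg 1: a=-2 b=-96/59 c=-26/177 d=307/1593
  seg 2: a=-3 b=159/59 c=281/177 d=-839/1416
  seg 3: a=4 b=685/354 c=-1393/708 d=1393/6372
S(9/4) = -1615/1888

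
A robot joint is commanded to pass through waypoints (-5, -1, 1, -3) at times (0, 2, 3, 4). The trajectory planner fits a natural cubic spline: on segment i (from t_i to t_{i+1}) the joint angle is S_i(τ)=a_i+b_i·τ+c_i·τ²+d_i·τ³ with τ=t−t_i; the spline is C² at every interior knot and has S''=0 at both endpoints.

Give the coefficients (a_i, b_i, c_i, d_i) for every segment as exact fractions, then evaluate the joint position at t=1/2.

  seg 0: a=-5 b=34/23 c=0 d=3/23
  seg 1: a=-1 b=70/23 c=18/23 d=-42/23
  seg 2: a=1 b=-20/23 c=-108/23 d=36/23
S(1/2) = -781/184

Δ: Δ0=2, Δ1=2, Δ2=-4
row 1: diag=6, rhs=0; c'=1/6, d'=0
row 2: denom=4−1·1/6=23/6; d'=(-36−1·0)/(23/6)=-216/23
back: M2=-216/23
back: M1=0−1/6·-216/23=36/23
M: M0=0, M1=36/23, M2=-216/23, M3=0
seg 0: a=-5, c=M0/2=0, d=(M1−M0)/(6·2)=3/23, b=Δ0−h0·(2M0+M1)/6=34/23
seg 1: a=-1, c=M1/2=18/23, d=(M2−M1)/(6·1)=-42/23, b=Δ1−h1·(2M1+M2)/6=70/23
seg 2: a=1, c=M2/2=-108/23, d=(M3−M2)/(6·1)=36/23, b=Δ2−h2·(2M2+M3)/6=-20/23
t_q=1/2 → seg 0, τ=1/2; S=-5+34/23·τ+0·τ²+3/23·τ³=-781/184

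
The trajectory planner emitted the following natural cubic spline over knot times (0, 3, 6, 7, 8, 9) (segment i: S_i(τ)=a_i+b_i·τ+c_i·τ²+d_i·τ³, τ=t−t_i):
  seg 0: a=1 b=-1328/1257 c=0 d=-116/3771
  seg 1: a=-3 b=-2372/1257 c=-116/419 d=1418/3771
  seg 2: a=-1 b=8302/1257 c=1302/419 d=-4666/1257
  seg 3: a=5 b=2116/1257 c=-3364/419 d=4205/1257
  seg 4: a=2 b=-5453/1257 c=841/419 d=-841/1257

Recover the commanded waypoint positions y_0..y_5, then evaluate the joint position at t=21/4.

y_0 = S_0(0) = a_0 = 1
y_1 = S_1(0) = a_1 = -3
y_2 = S_2(0) = a_2 = -1
y_3 = S_3(0) = a_3 = 5
y_4 = S_4(0) = a_4 = 2
y_5 = S_4(1) = -1
t_q=21/4 is in segment 1 (τ=9/4); S_1(τ)=-58515/13408

y_0=1 y_1=-3 y_2=-1 y_3=5 y_4=2 y_5=-1
S(21/4) = -58515/13408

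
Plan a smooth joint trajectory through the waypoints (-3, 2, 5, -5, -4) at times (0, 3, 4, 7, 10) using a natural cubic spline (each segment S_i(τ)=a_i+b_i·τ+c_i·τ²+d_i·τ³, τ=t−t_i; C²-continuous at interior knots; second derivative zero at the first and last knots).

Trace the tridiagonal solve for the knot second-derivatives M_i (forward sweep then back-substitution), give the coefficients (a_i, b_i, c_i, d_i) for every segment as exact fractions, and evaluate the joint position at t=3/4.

Δ: Δ0=5/3, Δ1=3, Δ2=-10/3, Δ3=1/3
row 1: diag=8, rhs=8; c'=1/8, d'=1
row 2: denom=8−1·1/8=63/8; d'=(-38−1·1)/(63/8)=-104/21
row 3: denom=12−3·8/21=76/7; d'=(22−3·-104/21)/(76/7)=129/38
back: M3=129/38
back: M2=-104/21−8/21·129/38=-356/57
back: M1=1−1/8·-356/57=203/114
M: M0=0, M1=203/114, M2=-356/57, M3=129/38, M4=0
seg 0: a=-3, c=M0/2=0, d=(M1−M0)/(6·3)=203/2052, b=Δ0−h0·(2M0+M1)/6=59/76
seg 1: a=2, c=M1/2=203/228, d=(M2−M1)/(6·1)=-305/228, b=Δ1−h1·(2M1+M2)/6=131/38
seg 2: a=5, c=M2/2=-178/57, d=(M3−M2)/(6·3)=1099/2052, b=Δ2−h2·(2M2+M3)/6=277/228
seg 3: a=-5, c=M3/2=129/76, d=(M4−M3)/(6·3)=-43/228, b=Δ3−h3·(2M3+M4)/6=-349/114
t_q=3/4 → seg 0, τ=3/4; S=-3+59/76·τ+0·τ²+203/2052·τ³=-11557/4864

  seg 0: a=-3 b=59/76 c=0 d=203/2052
  seg 1: a=2 b=131/38 c=203/228 d=-305/228
  seg 2: a=5 b=277/228 c=-178/57 d=1099/2052
  seg 3: a=-5 b=-349/114 c=129/76 d=-43/228
S(3/4) = -11557/4864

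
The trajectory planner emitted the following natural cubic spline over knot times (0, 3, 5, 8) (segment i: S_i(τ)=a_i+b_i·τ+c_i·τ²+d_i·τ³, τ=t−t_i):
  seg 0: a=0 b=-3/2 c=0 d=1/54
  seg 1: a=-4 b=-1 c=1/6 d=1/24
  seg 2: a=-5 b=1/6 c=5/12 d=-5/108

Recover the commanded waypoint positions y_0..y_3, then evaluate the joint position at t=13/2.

y_0 = S_0(0) = a_0 = 0
y_1 = S_1(0) = a_1 = -4
y_2 = S_2(0) = a_2 = -5
y_3 = S_2(3) = -2
t_q=13/2 is in segment 2 (τ=3/2); S_2(τ)=-127/32

y_0=0 y_1=-4 y_2=-5 y_3=-2
S(13/2) = -127/32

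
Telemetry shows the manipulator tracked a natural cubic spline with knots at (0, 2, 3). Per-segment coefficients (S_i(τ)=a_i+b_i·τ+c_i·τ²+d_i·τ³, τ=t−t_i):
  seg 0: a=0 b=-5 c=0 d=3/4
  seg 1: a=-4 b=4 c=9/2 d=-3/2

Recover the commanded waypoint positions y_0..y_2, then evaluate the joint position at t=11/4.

y_0=0 y_1=-4 y_2=3
S(11/4) = 115/128

y_0 = S_0(0) = a_0 = 0
y_1 = S_1(0) = a_1 = -4
y_2 = S_1(1) = 3
t_q=11/4 is in segment 1 (τ=3/4); S_1(τ)=115/128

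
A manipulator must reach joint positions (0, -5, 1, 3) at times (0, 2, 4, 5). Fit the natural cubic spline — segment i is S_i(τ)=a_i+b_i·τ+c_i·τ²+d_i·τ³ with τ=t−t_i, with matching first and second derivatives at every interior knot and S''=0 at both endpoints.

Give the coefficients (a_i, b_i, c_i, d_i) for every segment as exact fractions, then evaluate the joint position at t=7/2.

  seg 0: a=0 b=-45/11 c=0 d=35/88
  seg 1: a=-5 b=15/22 c=105/44 d=-27/44
  seg 2: a=1 b=63/22 c=-57/44 d=19/44
S(7/2) = -239/352

Δ: Δ0=-5/2, Δ1=3, Δ2=2
row 1: diag=8, rhs=33; c'=1/4, d'=33/8
row 2: denom=6−2·1/4=11/2; d'=(-6−2·33/8)/(11/2)=-57/22
back: M2=-57/22
back: M1=33/8−1/4·-57/22=105/22
M: M0=0, M1=105/22, M2=-57/22, M3=0
seg 0: a=0, c=M0/2=0, d=(M1−M0)/(6·2)=35/88, b=Δ0−h0·(2M0+M1)/6=-45/11
seg 1: a=-5, c=M1/2=105/44, d=(M2−M1)/(6·2)=-27/44, b=Δ1−h1·(2M1+M2)/6=15/22
seg 2: a=1, c=M2/2=-57/44, d=(M3−M2)/(6·1)=19/44, b=Δ2−h2·(2M2+M3)/6=63/22
t_q=7/2 → seg 1, τ=3/2; S=-5+15/22·τ+105/44·τ²+-27/44·τ³=-239/352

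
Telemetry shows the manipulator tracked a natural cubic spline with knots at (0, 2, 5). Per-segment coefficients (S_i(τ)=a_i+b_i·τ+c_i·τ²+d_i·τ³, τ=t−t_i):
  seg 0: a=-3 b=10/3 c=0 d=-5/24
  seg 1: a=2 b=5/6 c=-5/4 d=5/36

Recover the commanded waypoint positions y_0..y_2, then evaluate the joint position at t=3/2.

y_0=-3 y_1=2 y_2=-3
S(3/2) = 83/64

y_0 = S_0(0) = a_0 = -3
y_1 = S_1(0) = a_1 = 2
y_2 = S_1(3) = -3
t_q=3/2 is in segment 0 (τ=3/2); S_0(τ)=83/64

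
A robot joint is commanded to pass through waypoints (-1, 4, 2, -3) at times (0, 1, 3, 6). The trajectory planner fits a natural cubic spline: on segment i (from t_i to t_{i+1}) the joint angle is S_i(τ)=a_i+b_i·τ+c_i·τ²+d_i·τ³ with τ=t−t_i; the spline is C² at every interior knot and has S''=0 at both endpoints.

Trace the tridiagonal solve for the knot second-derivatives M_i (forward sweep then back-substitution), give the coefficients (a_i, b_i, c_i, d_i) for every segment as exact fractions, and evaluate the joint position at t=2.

Δ: Δ0=5, Δ1=-1, Δ2=-5/3
row 1: diag=6, rhs=-36; c'=1/3, d'=-6
row 2: denom=10−2·1/3=28/3; d'=(-4−2·-6)/(28/3)=6/7
back: M2=6/7
back: M1=-6−1/3·6/7=-44/7
M: M0=0, M1=-44/7, M2=6/7, M3=0
seg 0: a=-1, c=M0/2=0, d=(M1−M0)/(6·1)=-22/21, b=Δ0−h0·(2M0+M1)/6=127/21
seg 1: a=4, c=M1/2=-22/7, d=(M2−M1)/(6·2)=25/42, b=Δ1−h1·(2M1+M2)/6=61/21
seg 2: a=2, c=M2/2=3/7, d=(M3−M2)/(6·3)=-1/21, b=Δ2−h2·(2M2+M3)/6=-53/21
t_q=2 → seg 1, τ=1; S=4+61/21·τ+-22/7·τ²+25/42·τ³=61/14

  seg 0: a=-1 b=127/21 c=0 d=-22/21
  seg 1: a=4 b=61/21 c=-22/7 d=25/42
  seg 2: a=2 b=-53/21 c=3/7 d=-1/21
S(2) = 61/14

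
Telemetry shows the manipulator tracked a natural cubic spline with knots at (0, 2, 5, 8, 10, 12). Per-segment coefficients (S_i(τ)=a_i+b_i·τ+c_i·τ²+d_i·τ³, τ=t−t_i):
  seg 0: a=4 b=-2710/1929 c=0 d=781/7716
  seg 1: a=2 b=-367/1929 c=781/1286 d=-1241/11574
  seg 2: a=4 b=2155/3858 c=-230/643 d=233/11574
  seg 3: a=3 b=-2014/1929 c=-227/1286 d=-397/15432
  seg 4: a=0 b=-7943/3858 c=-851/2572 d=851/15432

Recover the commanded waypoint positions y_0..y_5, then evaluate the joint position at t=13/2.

y_0=4 y_1=2 y_2=4 y_3=3 y_4=0 y_5=-5
S(13/2) = 42191/10288

y_0 = S_0(0) = a_0 = 4
y_1 = S_1(0) = a_1 = 2
y_2 = S_2(0) = a_2 = 4
y_3 = S_3(0) = a_3 = 3
y_4 = S_4(0) = a_4 = 0
y_5 = S_4(2) = -5
t_q=13/2 is in segment 2 (τ=3/2); S_2(τ)=42191/10288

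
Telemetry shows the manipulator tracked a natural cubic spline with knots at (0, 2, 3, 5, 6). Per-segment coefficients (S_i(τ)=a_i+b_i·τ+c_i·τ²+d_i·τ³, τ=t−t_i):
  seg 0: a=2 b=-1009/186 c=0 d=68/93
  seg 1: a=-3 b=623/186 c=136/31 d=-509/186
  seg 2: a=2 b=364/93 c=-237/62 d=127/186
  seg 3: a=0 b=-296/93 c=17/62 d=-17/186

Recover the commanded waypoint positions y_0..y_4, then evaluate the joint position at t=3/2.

y_0=2 y_1=-3 y_2=2 y_3=0 y_4=-3
S(3/2) = -455/124

y_0 = S_0(0) = a_0 = 2
y_1 = S_1(0) = a_1 = -3
y_2 = S_2(0) = a_2 = 2
y_3 = S_3(0) = a_3 = 0
y_4 = S_3(1) = -3
t_q=3/2 is in segment 0 (τ=3/2); S_0(τ)=-455/124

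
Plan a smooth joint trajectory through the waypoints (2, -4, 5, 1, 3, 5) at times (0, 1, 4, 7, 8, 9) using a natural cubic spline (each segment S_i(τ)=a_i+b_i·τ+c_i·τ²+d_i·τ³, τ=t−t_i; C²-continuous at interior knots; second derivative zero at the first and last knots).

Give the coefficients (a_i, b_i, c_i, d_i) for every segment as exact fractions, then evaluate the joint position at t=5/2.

  seg 0: a=2 b=-18001/2409 c=0 d=3547/2409
  seg 1: a=-4 b=-7360/2409 c=3547/803 d=-1576/1971
  seg 2: a=5 b=4478/2409 c=-6695/2409 d=12395/21681
  seg 3: a=1 b=1493/2409 c=1900/803 d=-2375/2409
  seg 4: a=3 b=5768/2409 c=-475/803 d=475/2409
S(5/2) = -4313/3212

Δ: Δ0=-6, Δ1=3, Δ2=-4/3, Δ3=2, Δ4=2
row 1: diag=8, rhs=54; c'=3/8, d'=27/4
row 2: denom=12−3·3/8=87/8; d'=(-26−3·27/4)/(87/8)=-370/87
row 3: denom=8−3·8/29=208/29; d'=(20−3·-370/87)/(208/29)=475/104
row 4: denom=4−1·29/208=803/208; d'=(0−1·475/104)/(803/208)=-950/803
back: M4=-950/803
back: M3=475/104−29/208·-950/803=3800/803
back: M2=-370/87−8/29·3800/803=-13390/2409
back: M1=27/4−3/8·-13390/2409=7094/803
M: M0=0, M1=7094/803, M2=-13390/2409, M3=3800/803, M4=-950/803, M5=0
seg 0: a=2, c=M0/2=0, d=(M1−M0)/(6·1)=3547/2409, b=Δ0−h0·(2M0+M1)/6=-18001/2409
seg 1: a=-4, c=M1/2=3547/803, d=(M2−M1)/(6·3)=-1576/1971, b=Δ1−h1·(2M1+M2)/6=-7360/2409
seg 2: a=5, c=M2/2=-6695/2409, d=(M3−M2)/(6·3)=12395/21681, b=Δ2−h2·(2M2+M3)/6=4478/2409
seg 3: a=1, c=M3/2=1900/803, d=(M4−M3)/(6·1)=-2375/2409, b=Δ3−h3·(2M3+M4)/6=1493/2409
seg 4: a=3, c=M4/2=-475/803, d=(M5−M4)/(6·1)=475/2409, b=Δ4−h4·(2M4+M5)/6=5768/2409
t_q=5/2 → seg 1, τ=3/2; S=-4+-7360/2409·τ+3547/803·τ²+-1576/1971·τ³=-4313/3212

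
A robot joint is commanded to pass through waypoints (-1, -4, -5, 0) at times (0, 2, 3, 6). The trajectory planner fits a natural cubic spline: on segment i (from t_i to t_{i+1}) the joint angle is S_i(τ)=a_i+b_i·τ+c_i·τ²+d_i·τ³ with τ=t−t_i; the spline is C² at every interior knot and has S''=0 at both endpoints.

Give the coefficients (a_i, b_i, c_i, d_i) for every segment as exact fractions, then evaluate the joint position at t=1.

  seg 0: a=-1 b=-439/282 c=0 d=2/141
  seg 1: a=-4 b=-391/282 c=4/47 d=85/282
  seg 2: a=-5 b=-44/141 c=93/94 d=-31/282
S(1) = -239/94

Δ: Δ0=-3/2, Δ1=-1, Δ2=5/3
row 1: diag=6, rhs=3; c'=1/6, d'=1/2
row 2: denom=8−1·1/6=47/6; d'=(16−1·1/2)/(47/6)=93/47
back: M2=93/47
back: M1=1/2−1/6·93/47=8/47
M: M0=0, M1=8/47, M2=93/47, M3=0
seg 0: a=-1, c=M0/2=0, d=(M1−M0)/(6·2)=2/141, b=Δ0−h0·(2M0+M1)/6=-439/282
seg 1: a=-4, c=M1/2=4/47, d=(M2−M1)/(6·1)=85/282, b=Δ1−h1·(2M1+M2)/6=-391/282
seg 2: a=-5, c=M2/2=93/94, d=(M3−M2)/(6·3)=-31/282, b=Δ2−h2·(2M2+M3)/6=-44/141
t_q=1 → seg 0, τ=1; S=-1+-439/282·τ+0·τ²+2/141·τ³=-239/94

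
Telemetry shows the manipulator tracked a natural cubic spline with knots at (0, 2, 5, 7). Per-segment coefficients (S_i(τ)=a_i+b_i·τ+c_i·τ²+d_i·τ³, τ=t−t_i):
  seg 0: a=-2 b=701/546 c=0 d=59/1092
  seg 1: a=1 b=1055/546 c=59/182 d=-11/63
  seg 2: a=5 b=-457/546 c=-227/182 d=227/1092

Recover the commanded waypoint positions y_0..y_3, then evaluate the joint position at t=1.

y_0 = S_0(0) = a_0 = -2
y_1 = S_1(0) = a_1 = 1
y_2 = S_2(0) = a_2 = 5
y_3 = S_2(2) = 0
t_q=1 is in segment 0 (τ=1); S_0(τ)=-241/364

y_0=-2 y_1=1 y_2=5 y_3=0
S(1) = -241/364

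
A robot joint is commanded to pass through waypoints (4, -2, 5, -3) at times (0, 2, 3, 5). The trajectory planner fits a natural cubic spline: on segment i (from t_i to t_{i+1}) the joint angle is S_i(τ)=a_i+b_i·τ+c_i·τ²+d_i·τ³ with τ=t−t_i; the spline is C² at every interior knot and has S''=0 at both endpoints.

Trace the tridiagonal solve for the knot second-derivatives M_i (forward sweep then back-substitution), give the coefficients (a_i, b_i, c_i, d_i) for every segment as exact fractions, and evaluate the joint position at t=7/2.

Δ: Δ0=-3, Δ1=7, Δ2=-4
row 1: diag=6, rhs=60; c'=1/6, d'=10
row 2: denom=6−1·1/6=35/6; d'=(-66−1·10)/(35/6)=-456/35
back: M2=-456/35
back: M1=10−1/6·-456/35=426/35
M: M0=0, M1=426/35, M2=-456/35, M3=0
seg 0: a=4, c=M0/2=0, d=(M1−M0)/(6·2)=71/70, b=Δ0−h0·(2M0+M1)/6=-247/35
seg 1: a=-2, c=M1/2=213/35, d=(M2−M1)/(6·1)=-21/5, b=Δ1−h1·(2M1+M2)/6=179/35
seg 2: a=5, c=M2/2=-228/35, d=(M3−M2)/(6·2)=38/35, b=Δ2−h2·(2M2+M3)/6=164/35
t_q=7/2 → seg 2, τ=1/2; S=5+164/35·τ+-228/35·τ²+38/35·τ³=117/20

  seg 0: a=4 b=-247/35 c=0 d=71/70
  seg 1: a=-2 b=179/35 c=213/35 d=-21/5
  seg 2: a=5 b=164/35 c=-228/35 d=38/35
S(7/2) = 117/20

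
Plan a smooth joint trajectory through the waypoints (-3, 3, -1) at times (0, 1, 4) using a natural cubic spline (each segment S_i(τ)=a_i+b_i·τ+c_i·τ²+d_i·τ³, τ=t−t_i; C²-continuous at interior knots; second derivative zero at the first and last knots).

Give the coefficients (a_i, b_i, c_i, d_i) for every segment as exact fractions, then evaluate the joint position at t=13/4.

  seg 0: a=-3 b=83/12 c=0 d=-11/12
  seg 1: a=3 b=25/6 c=-11/4 d=11/36
S(13/4) = 495/256

Δ: Δ0=6, Δ1=-4/3
row 1: diag=8, rhs=-44; c'=3/8, d'=-11/2
back: M1=-11/2
M: M0=0, M1=-11/2, M2=0
seg 0: a=-3, c=M0/2=0, d=(M1−M0)/(6·1)=-11/12, b=Δ0−h0·(2M0+M1)/6=83/12
seg 1: a=3, c=M1/2=-11/4, d=(M2−M1)/(6·3)=11/36, b=Δ1−h1·(2M1+M2)/6=25/6
t_q=13/4 → seg 1, τ=9/4; S=3+25/6·τ+-11/4·τ²+11/36·τ³=495/256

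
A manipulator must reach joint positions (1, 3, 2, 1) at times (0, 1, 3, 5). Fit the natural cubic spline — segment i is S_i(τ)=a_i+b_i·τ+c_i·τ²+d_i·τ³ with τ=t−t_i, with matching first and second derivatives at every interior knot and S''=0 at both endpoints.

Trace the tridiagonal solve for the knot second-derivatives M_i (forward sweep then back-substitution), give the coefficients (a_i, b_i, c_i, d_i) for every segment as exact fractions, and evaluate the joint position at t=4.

Δ: Δ0=2, Δ1=-1/2, Δ2=-1/2
row 1: diag=6, rhs=-15; c'=1/3, d'=-5/2
row 2: denom=8−2·1/3=22/3; d'=(0−2·-5/2)/(22/3)=15/22
back: M2=15/22
back: M1=-5/2−1/3·15/22=-30/11
M: M0=0, M1=-30/11, M2=15/22, M3=0
seg 0: a=1, c=M0/2=0, d=(M1−M0)/(6·1)=-5/11, b=Δ0−h0·(2M0+M1)/6=27/11
seg 1: a=3, c=M1/2=-15/11, d=(M2−M1)/(6·2)=25/88, b=Δ1−h1·(2M1+M2)/6=12/11
seg 2: a=2, c=M2/2=15/44, d=(M3−M2)/(6·2)=-5/88, b=Δ2−h2·(2M2+M3)/6=-21/22
t_q=4 → seg 2, τ=1; S=2+-21/22·τ+15/44·τ²+-5/88·τ³=117/88

  seg 0: a=1 b=27/11 c=0 d=-5/11
  seg 1: a=3 b=12/11 c=-15/11 d=25/88
  seg 2: a=2 b=-21/22 c=15/44 d=-5/88
S(4) = 117/88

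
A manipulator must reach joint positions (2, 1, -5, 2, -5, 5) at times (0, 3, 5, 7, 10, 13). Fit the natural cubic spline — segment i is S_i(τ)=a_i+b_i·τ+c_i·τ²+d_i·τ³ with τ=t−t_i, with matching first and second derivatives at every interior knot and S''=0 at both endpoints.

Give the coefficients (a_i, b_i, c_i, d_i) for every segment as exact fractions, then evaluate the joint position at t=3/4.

  seg 0: a=2 b=1049/884 c=0 d=-4031/23868
  seg 1: a=1 b=-1491/442 c=-4031/2652 d=2263/2652
  seg 2: a=-5 b=1043/1326 c=9547/2652 d=-1983/1768
  seg 3: a=2 b=1145/663 c=-2075/663 d=3533/5967
  seg 4: a=-5 b=-706/663 c=486/221 d=-54/221
S(3/4) = 159473/56576

Δ: Δ0=-1/3, Δ1=-3, Δ2=7/2, Δ3=-7/3, Δ4=10/3
row 1: diag=10, rhs=-16; c'=1/5, d'=-8/5
row 2: denom=8−2·1/5=38/5; d'=(39−2·-8/5)/(38/5)=211/38
row 3: denom=10−2·5/19=180/19; d'=(-35−2·211/38)/(180/19)=-73/15
row 4: denom=12−3·19/60=221/20; d'=(34−3·-73/15)/(221/20)=972/221
back: M4=972/221
back: M3=-73/15−19/60·972/221=-4150/663
back: M2=211/38−5/19·-4150/663=9547/1326
back: M1=-8/5−1/5·9547/1326=-4031/1326
M: M0=0, M1=-4031/1326, M2=9547/1326, M3=-4150/663, M4=972/221, M5=0
seg 0: a=2, c=M0/2=0, d=(M1−M0)/(6·3)=-4031/23868, b=Δ0−h0·(2M0+M1)/6=1049/884
seg 1: a=1, c=M1/2=-4031/2652, d=(M2−M1)/(6·2)=2263/2652, b=Δ1−h1·(2M1+M2)/6=-1491/442
seg 2: a=-5, c=M2/2=9547/2652, d=(M3−M2)/(6·2)=-1983/1768, b=Δ2−h2·(2M2+M3)/6=1043/1326
seg 3: a=2, c=M3/2=-2075/663, d=(M4−M3)/(6·3)=3533/5967, b=Δ3−h3·(2M3+M4)/6=1145/663
seg 4: a=-5, c=M4/2=486/221, d=(M5−M4)/(6·3)=-54/221, b=Δ4−h4·(2M4+M5)/6=-706/663
t_q=3/4 → seg 0, τ=3/4; S=2+1049/884·τ+0·τ²+-4031/23868·τ³=159473/56576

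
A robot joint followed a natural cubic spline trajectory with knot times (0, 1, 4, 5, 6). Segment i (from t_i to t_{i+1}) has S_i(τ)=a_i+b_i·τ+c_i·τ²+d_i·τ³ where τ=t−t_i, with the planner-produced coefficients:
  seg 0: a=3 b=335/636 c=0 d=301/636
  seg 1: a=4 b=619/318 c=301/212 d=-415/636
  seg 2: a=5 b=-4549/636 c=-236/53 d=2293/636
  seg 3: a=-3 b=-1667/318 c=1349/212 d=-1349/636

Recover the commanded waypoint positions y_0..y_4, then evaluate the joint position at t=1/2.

y_0 = S_0(0) = a_0 = 3
y_1 = S_1(0) = a_1 = 4
y_2 = S_2(0) = a_2 = 5
y_3 = S_3(0) = a_3 = -3
y_4 = S_3(1) = -4
t_q=1/2 is in segment 0 (τ=1/2); S_0(τ)=5635/1696

y_0=3 y_1=4 y_2=5 y_3=-3 y_4=-4
S(1/2) = 5635/1696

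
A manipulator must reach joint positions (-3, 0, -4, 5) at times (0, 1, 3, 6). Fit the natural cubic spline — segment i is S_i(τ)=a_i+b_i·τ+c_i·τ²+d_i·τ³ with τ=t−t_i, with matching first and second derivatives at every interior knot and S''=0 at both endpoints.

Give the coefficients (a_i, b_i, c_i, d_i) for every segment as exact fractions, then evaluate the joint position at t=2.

Δ: Δ0=3, Δ1=-2, Δ2=3
row 1: diag=6, rhs=-30; c'=1/3, d'=-5
row 2: denom=10−2·1/3=28/3; d'=(30−2·-5)/(28/3)=30/7
back: M2=30/7
back: M1=-5−1/3·30/7=-45/7
M: M0=0, M1=-45/7, M2=30/7, M3=0
seg 0: a=-3, c=M0/2=0, d=(M1−M0)/(6·1)=-15/14, b=Δ0−h0·(2M0+M1)/6=57/14
seg 1: a=0, c=M1/2=-45/14, d=(M2−M1)/(6·2)=25/28, b=Δ1−h1·(2M1+M2)/6=6/7
seg 2: a=-4, c=M2/2=15/7, d=(M3−M2)/(6·3)=-5/21, b=Δ2−h2·(2M2+M3)/6=-9/7
t_q=2 → seg 1, τ=1; S=0+6/7·τ+-45/14·τ²+25/28·τ³=-41/28

  seg 0: a=-3 b=57/14 c=0 d=-15/14
  seg 1: a=0 b=6/7 c=-45/14 d=25/28
  seg 2: a=-4 b=-9/7 c=15/7 d=-5/21
S(2) = -41/28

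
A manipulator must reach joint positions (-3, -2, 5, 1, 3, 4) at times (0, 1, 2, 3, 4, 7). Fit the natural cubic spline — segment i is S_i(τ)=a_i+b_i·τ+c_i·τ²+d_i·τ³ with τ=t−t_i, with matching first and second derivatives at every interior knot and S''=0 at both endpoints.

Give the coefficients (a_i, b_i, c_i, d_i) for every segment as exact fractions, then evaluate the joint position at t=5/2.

Δ: Δ0=1, Δ1=7, Δ2=-4, Δ3=2, Δ4=1/3
row 1: diag=4, rhs=36; c'=1/4, d'=9
row 2: denom=4−1·1/4=15/4; d'=(-66−1·9)/(15/4)=-20
row 3: denom=4−1·4/15=56/15; d'=(36−1·-20)/(56/15)=15
row 4: denom=8−1·15/56=433/56; d'=(-10−1·15)/(433/56)=-1400/433
back: M4=-1400/433
back: M3=15−15/56·-1400/433=6870/433
back: M2=-20−4/15·6870/433=-10492/433
back: M1=9−1/4·-10492/433=6520/433
M: M0=0, M1=6520/433, M2=-10492/433, M3=6870/433, M4=-1400/433, M5=0
seg 0: a=-3, c=M0/2=0, d=(M1−M0)/(6·1)=3260/1299, b=Δ0−h0·(2M0+M1)/6=-1961/1299
seg 1: a=-2, c=M1/2=3260/433, d=(M2−M1)/(6·1)=-8506/1299, b=Δ1−h1·(2M1+M2)/6=7819/1299
seg 2: a=5, c=M2/2=-5246/433, d=(M3−M2)/(6·1)=8681/1299, b=Δ2−h2·(2M2+M3)/6=1861/1299
seg 3: a=1, c=M3/2=3435/433, d=(M4−M3)/(6·1)=-4135/1299, b=Δ3−h3·(2M3+M4)/6=-3572/1299
seg 4: a=3, c=M4/2=-700/433, d=(M5−M4)/(6·3)=700/3897, b=Δ4−h4·(2M4+M5)/6=4633/1299
t_q=5/2 → seg 2, τ=1/2; S=5+1861/1299·τ+-5246/433·τ²+8681/1299·τ³=12203/3464

  seg 0: a=-3 b=-1961/1299 c=0 d=3260/1299
  seg 1: a=-2 b=7819/1299 c=3260/433 d=-8506/1299
  seg 2: a=5 b=1861/1299 c=-5246/433 d=8681/1299
  seg 3: a=1 b=-3572/1299 c=3435/433 d=-4135/1299
  seg 4: a=3 b=4633/1299 c=-700/433 d=700/3897
S(5/2) = 12203/3464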